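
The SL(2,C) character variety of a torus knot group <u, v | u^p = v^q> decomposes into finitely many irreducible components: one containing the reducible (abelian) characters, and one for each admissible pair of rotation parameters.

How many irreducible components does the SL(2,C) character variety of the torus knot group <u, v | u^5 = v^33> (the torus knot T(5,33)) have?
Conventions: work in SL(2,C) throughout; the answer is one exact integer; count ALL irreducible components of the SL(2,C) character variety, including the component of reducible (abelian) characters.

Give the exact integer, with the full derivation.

65

Gamma = < u, v | u^5 = v^33 > (torus knot T(5,33)); the central element u^5 = v^33 acts as +I or -I in any irreducible SL(2,C) representation.
This locks tr(u) to 2*cos(pi*alpha/5), alpha in 1..4, and tr(v) to 2*cos(pi*beta/33), beta in 1..32, on each component of irreducible characters.
The two central values (-1)^alpha I and (-1)^beta I must be the same matrix, so alpha and beta share a parity.
Counting: 2 odd alphas x 16 odd betas + 2 even alphas x 16 even betas = 32 + 32 = 64.
Total: 64 irreducible-character components + 1 reducible (abelian) component = 65.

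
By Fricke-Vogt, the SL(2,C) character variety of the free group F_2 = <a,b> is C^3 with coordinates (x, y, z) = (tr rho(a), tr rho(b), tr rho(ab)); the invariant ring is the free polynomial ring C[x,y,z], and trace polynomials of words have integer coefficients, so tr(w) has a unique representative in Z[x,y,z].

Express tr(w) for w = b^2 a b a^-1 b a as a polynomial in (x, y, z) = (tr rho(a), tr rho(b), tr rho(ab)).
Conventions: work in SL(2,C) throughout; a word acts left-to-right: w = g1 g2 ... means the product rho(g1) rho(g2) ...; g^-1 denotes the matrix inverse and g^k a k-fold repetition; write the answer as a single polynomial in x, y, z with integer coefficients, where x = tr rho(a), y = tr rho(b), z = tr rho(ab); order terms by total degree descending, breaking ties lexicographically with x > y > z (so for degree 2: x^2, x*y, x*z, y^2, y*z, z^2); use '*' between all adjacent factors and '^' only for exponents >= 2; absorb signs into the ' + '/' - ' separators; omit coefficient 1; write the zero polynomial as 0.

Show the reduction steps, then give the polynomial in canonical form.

trace(a b a b) = trace(b a)*trace(b a) - trace(1)   [split at a repeated b] = z^2 - 2
trace(a b a) = trace(a)*trace(b a) - trace(b)   [square of a] = x*z - y
trace(a b^2 a b) = trace(b)*trace(a b a b) - trace(a b a)   [square of b] = y*z^2 - x*z - y
trace(a^2) = trace(a)*trace(a) - trace(1)   [square of a] = x^2 - 2
trace(a b^2 a) = trace(b)*trace(a^2 b) - trace(a^2)   [square of b] = x*y*z - x^2 - y^2 + 2
trace(b a b^2 a b) = trace(b)*trace(a b^2 a b) - trace(a b^2 a)   [square of b] = y^2*z^2 - 2*x*y*z + x^2 - 2
trace(a b a b a b) = trace(a b a b)*trace(a b) - trace(b a)   [split at a repeated a] = z^3 - 3*z
trace(b a b) = trace(b)*trace(a b) - trace(a)   [square of b] = y*z - x
trace(a b a b a) = trace(a)*trace(b a b a) - trace(b a b)   [square of a] = x*z^2 - y*z - x
trace(b a b^2 a b a) = trace(b)*trace(a b a b a b) - trace(a b a b a)   [square of b] = y*z^3 - x*z^2 - 2*y*z + x
trace(b^2 a b a^-1 b a) = trace(b a b^2 a b)*trace(a) - trace(b a b^2 a b a)   [inverse elimination on a] = x*y^2*z^2 - 2*x^2*y*z - y*z^3 + x^3 + x*z^2 + 2*y*z - 3*x

x*y^2*z^2 - 2*x^2*y*z - y*z^3 + x^3 + x*z^2 + 2*y*z - 3*x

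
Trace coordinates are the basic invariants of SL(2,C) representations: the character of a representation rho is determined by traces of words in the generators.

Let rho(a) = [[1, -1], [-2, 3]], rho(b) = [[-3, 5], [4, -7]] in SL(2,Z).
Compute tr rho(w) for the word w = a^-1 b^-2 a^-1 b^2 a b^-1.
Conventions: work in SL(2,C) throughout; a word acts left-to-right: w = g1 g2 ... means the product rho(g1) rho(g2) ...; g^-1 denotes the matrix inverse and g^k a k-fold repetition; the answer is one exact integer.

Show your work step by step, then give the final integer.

rho(a^-1) = [[3, 1], [2, 1]]
... * rho(b^-1) = [[-7, -5], [-4, -3]]  ->  [[-25, -18], [-18, -13]]
... * rho(b^-1) = [[-7, -5], [-4, -3]]  ->  [[247, 179], [178, 129]]
... * rho(a^-1) = [[3, 1], [2, 1]]  ->  [[1099, 426], [792, 307]]
... * rho(b) = [[-3, 5], [4, -7]]  ->  [[-1593, 2513], [-1148, 1811]]
... * rho(b) = [[-3, 5], [4, -7]]  ->  [[14831, -25556], [10688, -18417]]
... * rho(a) = [[1, -1], [-2, 3]]  ->  [[65943, -91499], [47522, -65939]]
... * rho(b^-1) = [[-7, -5], [-4, -3]]  ->  [[-95605, -55218], [-68898, -39793]]
tr = -95605 + -39793 = -135398

-135398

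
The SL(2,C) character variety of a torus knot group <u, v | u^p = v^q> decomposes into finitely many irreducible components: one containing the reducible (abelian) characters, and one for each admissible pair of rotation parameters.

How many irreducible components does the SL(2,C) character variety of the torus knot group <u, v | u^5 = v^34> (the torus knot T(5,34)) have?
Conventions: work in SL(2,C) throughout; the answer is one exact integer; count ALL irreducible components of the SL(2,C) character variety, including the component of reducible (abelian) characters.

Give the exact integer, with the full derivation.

67

For T(5,34): irreducibility forces the central element u^5 = v^34 to one of +I, -I.
This locks tr(u) to 2*cos(pi*alpha/5), alpha in 1..4, and tr(v) to 2*cos(pi*beta/34), beta in 1..33, on each component of irreducible characters.
Consistency of u^5 = (-1)^alpha I with v^34 = (-1)^beta I forces alpha = beta (mod 2).
Counting: 2 odd alphas x 17 odd betas + 2 even alphas x 16 even betas = 34 + 32 = 66.
components with irreducible characters: 66; plus the single component of reducible (abelian) characters: total 67.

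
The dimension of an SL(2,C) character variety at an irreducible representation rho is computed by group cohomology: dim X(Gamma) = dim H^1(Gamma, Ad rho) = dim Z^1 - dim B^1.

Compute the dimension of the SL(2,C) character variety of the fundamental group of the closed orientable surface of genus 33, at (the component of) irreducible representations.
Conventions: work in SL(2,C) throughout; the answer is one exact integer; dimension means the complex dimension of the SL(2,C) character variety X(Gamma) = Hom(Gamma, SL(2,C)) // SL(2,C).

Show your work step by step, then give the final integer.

The genus-33 surface group: 2g = 66 generators, one relator prod [a_i, b_i].
Before the relator condition, cocycle space has dim 3*66 = 198.
At an irreducible rho, H^2 = coker(d_2) vanishes (Poincare duality: H^2 is dual to H^0 = invariants = 0), so d_2 is surjective onto sl_2 and dim Z^1 = 198 - 3 = 195.
As always at irreducible rho, dim B^1 = 3.
dim X = dim H^1 = 195 - 3 = 192.

192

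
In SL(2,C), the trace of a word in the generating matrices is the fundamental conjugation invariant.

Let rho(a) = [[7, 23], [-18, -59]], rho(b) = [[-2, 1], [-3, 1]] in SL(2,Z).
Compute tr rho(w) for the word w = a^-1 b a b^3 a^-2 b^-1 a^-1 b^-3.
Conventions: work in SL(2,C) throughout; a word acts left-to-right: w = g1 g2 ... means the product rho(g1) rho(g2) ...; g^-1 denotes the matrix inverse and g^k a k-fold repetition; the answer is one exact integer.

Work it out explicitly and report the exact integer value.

rho(a^-1) = [[-59, -23], [18, 7]]
... * rho(b) = [[-2, 1], [-3, 1]]  ->  [[187, -82], [-57, 25]]
... * rho(a) = [[7, 23], [-18, -59]]  ->  [[2785, 9139], [-849, -2786]]
... * rho(b) = [[-2, 1], [-3, 1]]  ->  [[-32987, 11924], [10056, -3635]]
... * rho(b) = [[-2, 1], [-3, 1]]  ->  [[30202, -21063], [-9207, 6421]]
... * rho(b) = [[-2, 1], [-3, 1]]  ->  [[2785, 9139], [-849, -2786]]
... * rho(a^-1) = [[-59, -23], [18, 7]]  ->  [[187, -82], [-57, 25]]
... * rho(a^-1) = [[-59, -23], [18, 7]]  ->  [[-12509, -4875], [3813, 1486]]
... * rho(b^-1) = [[1, -1], [3, -2]]  ->  [[-27134, 22259], [8271, -6785]]
... * rho(a^-1) = [[-59, -23], [18, 7]]  ->  [[2001568, 779895], [-610119, -237728]]
... * rho(b^-1) = [[1, -1], [3, -2]]  ->  [[4341253, -3561358], [-1323303, 1085575]]
... * rho(b^-1) = [[1, -1], [3, -2]]  ->  [[-6342821, 2781463], [1933422, -847847]]
... * rho(b^-1) = [[1, -1], [3, -2]]  ->  [[2001568, 779895], [-610119, -237728]]
tr = 2001568 + -237728 = 1763840

1763840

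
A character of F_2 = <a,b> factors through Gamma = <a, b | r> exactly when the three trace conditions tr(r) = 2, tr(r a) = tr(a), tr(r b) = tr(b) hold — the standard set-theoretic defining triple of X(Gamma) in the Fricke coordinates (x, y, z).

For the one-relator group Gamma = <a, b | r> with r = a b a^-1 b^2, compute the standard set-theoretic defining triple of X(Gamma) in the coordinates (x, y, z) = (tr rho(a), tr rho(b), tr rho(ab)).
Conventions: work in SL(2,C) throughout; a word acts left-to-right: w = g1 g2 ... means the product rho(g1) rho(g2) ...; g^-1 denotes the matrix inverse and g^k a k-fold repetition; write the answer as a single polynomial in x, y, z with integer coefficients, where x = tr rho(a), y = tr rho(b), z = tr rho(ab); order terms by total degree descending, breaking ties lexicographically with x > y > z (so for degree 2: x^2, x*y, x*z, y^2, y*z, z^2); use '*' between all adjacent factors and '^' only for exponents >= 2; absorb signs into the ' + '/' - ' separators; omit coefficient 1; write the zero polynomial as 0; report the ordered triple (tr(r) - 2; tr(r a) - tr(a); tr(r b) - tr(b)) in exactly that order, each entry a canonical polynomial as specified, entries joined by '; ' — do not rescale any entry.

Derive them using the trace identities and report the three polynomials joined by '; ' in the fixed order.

x*y^2*z - x^2*y - y*z^2 + y - 2; x^2*y^2*z - x^3*y - x*y^3 - x*y*z^2 + y^2*z + 3*x*y - x - z; x*y^3*z - x^2*y^2 - y^2*z^2 - x*y*z + x^2 + y^2 + z^2 - y - 2

tr(a b^2) = tr(b) * tr(a b) - tr(a)   [square of b] = y*z - x
tr(b^2 a b) = tr(b) * tr(a b^2) - tr(a b)   [square of b] = y^2*z - x*y - z
tr(a b a b) = tr(a b) * tr(a b) - tr(1)   [split at a repeated a] = z^2 - 2
apply: tr(a b a) = tr(a) * tr(b a) - tr(b)   [square of a] = x*z - y
apply: tr(b^2 a b a) = tr(b) * tr(a b a b) - tr(a b a)   [square of b] = y*z^2 - x*z - y
apply: tr(a b a^-1 b^2) = tr(b^2 a b) * tr(a) - tr(b^2 a b a)   [inverse elimination on a] = x*y^2*z - x^2*y - y*z^2 + y
tr(a^2) = tr(a) * tr(a) - tr(1)   [square of a] = x^2 - 2
apply: tr(a^2 b^2) = tr(b) * tr(a^2 b) - tr(a^2)   [square of b] = x*y*z - x^2 - y^2 + 2
tr(b^2 a^2 b) = tr(b) * tr(a^2 b^2) - tr(a^2 b)   [square of b] = x*y^2*z - x^2*y - y^3 - x*z + 3*y
use: tr(b^2 a^2 b a) = tr(a) * tr(b a b^2 a) - tr(b a b^2)   [square of a] = x*y*z^2 - x^2*z - y^2*z + z
use: tr(a b a^-1 b^2 a) = tr(b^2 a^2 b) * tr(a) - tr(b^2 a^2 b a)   [inverse elimination on a] = x^2*y^2*z - x^3*y - x*y^3 - x*y*z^2 + y^2*z + 3*x*y - z
apply: tr(b^3 a b) = tr(b) * tr(a b^3) - tr(a b^2)   [square of b] = y^3*z - x*y^2 - 2*y*z + x
tr(b^3 a b a) = tr(b) * tr(a b a b^2) - tr(a b a b)   [square of b] = y^2*z^2 - x*y*z - y^2 - z^2 + 2
use: tr(a b a^-1 b^3) = tr(b^3 a b) * tr(a) - tr(b^3 a b a)   [inverse elimination on a] = x*y^3*z - x^2*y^2 - y^2*z^2 - x*y*z + x^2 + y^2 + z^2 - 2
assemble the triple (tr(r) - 2; tr(r a) - x; tr(r b) - y)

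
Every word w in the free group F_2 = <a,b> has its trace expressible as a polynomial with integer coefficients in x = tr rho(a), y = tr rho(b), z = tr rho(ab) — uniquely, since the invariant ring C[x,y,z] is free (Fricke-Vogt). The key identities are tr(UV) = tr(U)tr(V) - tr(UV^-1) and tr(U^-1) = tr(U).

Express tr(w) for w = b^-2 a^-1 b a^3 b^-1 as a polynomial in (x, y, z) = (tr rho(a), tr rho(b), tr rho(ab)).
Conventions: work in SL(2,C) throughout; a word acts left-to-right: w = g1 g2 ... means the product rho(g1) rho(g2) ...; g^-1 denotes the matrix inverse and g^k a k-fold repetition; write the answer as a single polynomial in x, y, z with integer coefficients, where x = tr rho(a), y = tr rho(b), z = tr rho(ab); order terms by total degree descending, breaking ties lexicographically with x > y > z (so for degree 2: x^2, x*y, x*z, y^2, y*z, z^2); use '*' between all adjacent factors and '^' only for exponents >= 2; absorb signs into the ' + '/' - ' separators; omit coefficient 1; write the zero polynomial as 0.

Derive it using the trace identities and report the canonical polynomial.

apply: trace(a^2) = trace(a) * trace(a) - trace(1)   [square of a] = x^2 - 2
use: trace(a^3) = trace(a) * trace(a^2) - trace(a)   [square of a] = x^3 - 3*x
trace(b a^2) = trace(a) * trace(b a) - trace(b)   [square of a] = x*z - y
trace(a^3 b) = trace(a) * trace(b a^2) - trace(b a)   [square of a] = x^2*z - x*y - z
trace(a^3 b^-1) = trace(a^3) * trace(b) - trace(a^3 b)   [inverse elimination on b] = x^3*y - x^2*z - 2*x*y + z
trace(a^3 b^-2) = trace(a^3 b^-1) * trace(b) - trace(a^3)   [inverse elimination on b] = x^3*y^2 - x^2*y*z - x^3 - 2*x*y^2 + y*z + 3*x
use: trace(a b a^3) = trace(a) * trace(a^2 b a) - trace(a^2 b)   [square of a] = x^3*z - x^2*y - 2*x*z + y
use: trace(b a b a) = trace(a b) * trace(a b) - trace(1)   [split at a repeated a] = z^2 - 2
trace(b a b) = trace(b) * trace(a b) - trace(a)   [square of b] = y*z - x
apply: trace(a b a b a) = trace(a) * trace(b a b a) - trace(b a b)   [square of a] = x*z^2 - y*z - x
apply: trace(a b a^3 b) = trace(a) * trace(a b a b a) - trace(a b a b)   [square of a] = x^2*z^2 - x*y*z - x^2 - z^2 + 2
apply: trace(b^-1 a b a^3) = trace(a b a^3) * trace(b) - trace(a b a^3 b)   [inverse elimination on b] = x^3*y*z - x^2*y^2 - x^2*z^2 - x*y*z + x^2 + y^2 + z^2 - 2
use: trace(b^-1 a b a^3 b^-1) = trace(b^-1 a b a^3) * trace(b) - trace(b^-1 a b a^3 b)   [inverse elimination on b] = x^3*y^2*z - x^2*y^3 - x^2*y*z^2 - x^3*z - x*y^2*z + 2*x^2*y + y^3 + y*z^2 + 2*x*z - 3*y
trace(b a^3 b^-3 a) = trace(b^-1 a b a^3 b^-1) * trace(b) - trace(b^-1 a b a^3)   [inverse elimination on b] = x^3*y^3*z - x^2*y^4 - x^2*y^2*z^2 - 2*x^3*y*z - x*y^3*z + 3*x^2*y^2 + x^2*z^2 + y^4 + y^2*z^2 + 3*x*y*z - x^2 - 4*y^2 - z^2 + 2
use: trace(b^-2 a^-1 b a^3 b^-1) = trace(b a^3 b^-3) * trace(a) - trace(b a^3 b^-3 a)   [inverse elimination on a] = -x^3*y^3*z + x^4*y^2 + x^2*y^4 + x^2*y^2*z^2 + x^3*y*z + x*y^3*z - x^4 - 5*x^2*y^2 - x^2*z^2 - y^4 - y^2*z^2 - 2*x*y*z + 4*x^2 + 4*y^2 + z^2 - 2

-x^3*y^3*z + x^4*y^2 + x^2*y^4 + x^2*y^2*z^2 + x^3*y*z + x*y^3*z - x^4 - 5*x^2*y^2 - x^2*z^2 - y^4 - y^2*z^2 - 2*x*y*z + 4*x^2 + 4*y^2 + z^2 - 2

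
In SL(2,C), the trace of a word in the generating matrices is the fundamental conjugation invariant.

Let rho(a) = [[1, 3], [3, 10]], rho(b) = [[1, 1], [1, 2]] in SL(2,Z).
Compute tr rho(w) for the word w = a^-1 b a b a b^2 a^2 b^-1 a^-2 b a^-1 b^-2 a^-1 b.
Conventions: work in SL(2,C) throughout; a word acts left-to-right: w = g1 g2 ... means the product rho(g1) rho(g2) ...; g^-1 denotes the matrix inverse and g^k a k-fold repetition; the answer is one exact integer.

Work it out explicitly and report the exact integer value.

-19844827401

rho(a^-1) = [[10, -3], [-3, 1]]
... * rho(b) = [[1, 1], [1, 2]]  ->  [[7, 4], [-2, -1]]
... * rho(a) = [[1, 3], [3, 10]]  ->  [[19, 61], [-5, -16]]
... * rho(b) = [[1, 1], [1, 2]]  ->  [[80, 141], [-21, -37]]
... * rho(a) = [[1, 3], [3, 10]]  ->  [[503, 1650], [-132, -433]]
... * rho(b) = [[1, 1], [1, 2]]  ->  [[2153, 3803], [-565, -998]]
... * rho(b) = [[1, 1], [1, 2]]  ->  [[5956, 9759], [-1563, -2561]]
... * rho(a) = [[1, 3], [3, 10]]  ->  [[35233, 115458], [-9246, -30299]]
... * rho(a) = [[1, 3], [3, 10]]  ->  [[381607, 1260279], [-100143, -330728]]
... * rho(b^-1) = [[2, -1], [-1, 1]]  ->  [[-497065, 878672], [130442, -230585]]
... * rho(a^-1) = [[10, -3], [-3, 1]]  ->  [[-7606666, 2369867], [1996175, -621911]]
... * rho(a^-1) = [[10, -3], [-3, 1]]  ->  [[-83176261, 25189865], [21827483, -6610436]]
... * rho(b) = [[1, 1], [1, 2]]  ->  [[-57986396, -32796531], [15217047, 8606611]]
... * rho(a^-1) = [[10, -3], [-3, 1]]  ->  [[-481474367, 141162657], [126350637, -37044530]]
... * rho(b^-1) = [[2, -1], [-1, 1]]  ->  [[-1104111391, 622637024], [289745804, -163395167]]
... * rho(b^-1) = [[2, -1], [-1, 1]]  ->  [[-2830859806, 1726748415], [742886775, -453140971]]
... * rho(a^-1) = [[10, -3], [-3, 1]]  ->  [[-33488843305, 10219327833], [8788290663, -2681801296]]
... * rho(b) = [[1, 1], [1, 2]]  ->  [[-23269515472, -13050187639], [6106489367, 3424688071]]
tr = -23269515472 + 3424688071 = -19844827401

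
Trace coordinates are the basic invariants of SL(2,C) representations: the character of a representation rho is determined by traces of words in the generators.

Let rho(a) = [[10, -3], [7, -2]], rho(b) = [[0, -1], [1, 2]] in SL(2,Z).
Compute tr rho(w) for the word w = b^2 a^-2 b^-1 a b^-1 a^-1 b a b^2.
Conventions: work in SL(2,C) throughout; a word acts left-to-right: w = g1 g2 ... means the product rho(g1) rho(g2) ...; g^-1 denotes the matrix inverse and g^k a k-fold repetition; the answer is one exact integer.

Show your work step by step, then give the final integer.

7524338

rho(b) = [[0, -1], [1, 2]]
... * rho(b) = [[0, -1], [1, 2]]  ->  [[-1, -2], [2, 3]]
... * rho(a^-1) = [[-2, 3], [-7, 10]]  ->  [[16, -23], [-25, 36]]
... * rho(a^-1) = [[-2, 3], [-7, 10]]  ->  [[129, -182], [-202, 285]]
... * rho(b^-1) = [[2, 1], [-1, 0]]  ->  [[440, 129], [-689, -202]]
... * rho(a) = [[10, -3], [7, -2]]  ->  [[5303, -1578], [-8304, 2471]]
... * rho(b^-1) = [[2, 1], [-1, 0]]  ->  [[12184, 5303], [-19079, -8304]]
... * rho(a^-1) = [[-2, 3], [-7, 10]]  ->  [[-61489, 89582], [96286, -140277]]
... * rho(b) = [[0, -1], [1, 2]]  ->  [[89582, 240653], [-140277, -376840]]
... * rho(a) = [[10, -3], [7, -2]]  ->  [[2580391, -750052], [-4040650, 1174511]]
... * rho(b) = [[0, -1], [1, 2]]  ->  [[-750052, -4080495], [1174511, 6389672]]
... * rho(b) = [[0, -1], [1, 2]]  ->  [[-4080495, -7410938], [6389672, 11604833]]
tr = -4080495 + 11604833 = 7524338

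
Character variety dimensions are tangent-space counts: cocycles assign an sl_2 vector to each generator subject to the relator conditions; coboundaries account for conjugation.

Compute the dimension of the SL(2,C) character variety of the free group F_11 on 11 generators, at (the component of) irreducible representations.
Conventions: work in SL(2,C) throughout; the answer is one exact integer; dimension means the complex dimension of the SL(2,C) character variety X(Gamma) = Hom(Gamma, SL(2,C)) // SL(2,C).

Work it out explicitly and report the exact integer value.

30

Gamma = F_11 has 11 generators and no relators.
So Z^1 = (sl_2)^11 in full: dim Z^1 = 33.
Irreducibility makes the coboundary map sl_2 -> Z^1 injective (trivial centralizer), so dim B^1 = 3.
dim X = dim H^1 = dim Z^1 - dim B^1 = 33 - 3 = 30.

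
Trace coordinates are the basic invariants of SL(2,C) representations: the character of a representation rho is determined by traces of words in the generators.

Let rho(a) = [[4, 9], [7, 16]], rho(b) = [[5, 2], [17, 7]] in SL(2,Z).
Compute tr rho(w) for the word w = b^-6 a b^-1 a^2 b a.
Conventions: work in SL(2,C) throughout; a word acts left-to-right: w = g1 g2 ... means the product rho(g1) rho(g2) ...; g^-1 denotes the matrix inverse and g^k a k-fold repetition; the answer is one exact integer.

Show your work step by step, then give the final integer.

5220481430702

rho(b^-1) = [[7, -2], [-17, 5]]
... * rho(b^-1) = [[7, -2], [-17, 5]]  ->  [[83, -24], [-204, 59]]
... * rho(b^-1) = [[7, -2], [-17, 5]]  ->  [[989, -286], [-2431, 703]]
... * rho(b^-1) = [[7, -2], [-17, 5]]  ->  [[11785, -3408], [-28968, 8377]]
... * rho(b^-1) = [[7, -2], [-17, 5]]  ->  [[140431, -40610], [-345185, 99821]]
... * rho(b^-1) = [[7, -2], [-17, 5]]  ->  [[1673387, -483912], [-4113252, 1189475]]
... * rho(a) = [[4, 9], [7, 16]]  ->  [[3306164, 7317891], [-8126683, -17987668]]
... * rho(b^-1) = [[7, -2], [-17, 5]]  ->  [[-101260999, 29977127], [248903575, -73684974]]
... * rho(a) = [[4, 9], [7, 16]]  ->  [[-195204107, -431714959], [479819482, 1061172591]]
... * rho(a) = [[4, 9], [7, 16]]  ->  [[-3802821141, -8664276307], [9347486065, 21297136794]]
... * rho(b) = [[5, 2], [17, 7]]  ->  [[-166306802924, -68255576431], [408788755823, 167774929688]]
... * rho(a) = [[4, 9], [7, 16]]  ->  [[-1143016246713, -2588850449212], [2809579531108, 6363497677415]]
tr = -1143016246713 + 6363497677415 = 5220481430702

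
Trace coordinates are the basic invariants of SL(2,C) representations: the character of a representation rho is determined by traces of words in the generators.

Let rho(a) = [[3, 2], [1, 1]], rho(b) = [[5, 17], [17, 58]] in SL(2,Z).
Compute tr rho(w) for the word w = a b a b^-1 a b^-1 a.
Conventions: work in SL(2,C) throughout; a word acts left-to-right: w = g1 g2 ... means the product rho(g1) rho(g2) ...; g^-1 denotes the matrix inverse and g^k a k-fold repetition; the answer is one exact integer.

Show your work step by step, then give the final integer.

6094415

rho(a) = [[3, 2], [1, 1]]
... * rho(b) = [[5, 17], [17, 58]]  ->  [[49, 167], [22, 75]]
... * rho(a) = [[3, 2], [1, 1]]  ->  [[314, 265], [141, 119]]
... * rho(b^-1) = [[58, -17], [-17, 5]]  ->  [[13707, -4013], [6155, -1802]]
... * rho(a) = [[3, 2], [1, 1]]  ->  [[37108, 23401], [16663, 10508]]
... * rho(b^-1) = [[58, -17], [-17, 5]]  ->  [[1754447, -513831], [787818, -230731]]
... * rho(a) = [[3, 2], [1, 1]]  ->  [[4749510, 2995063], [2132723, 1344905]]
tr = 4749510 + 1344905 = 6094415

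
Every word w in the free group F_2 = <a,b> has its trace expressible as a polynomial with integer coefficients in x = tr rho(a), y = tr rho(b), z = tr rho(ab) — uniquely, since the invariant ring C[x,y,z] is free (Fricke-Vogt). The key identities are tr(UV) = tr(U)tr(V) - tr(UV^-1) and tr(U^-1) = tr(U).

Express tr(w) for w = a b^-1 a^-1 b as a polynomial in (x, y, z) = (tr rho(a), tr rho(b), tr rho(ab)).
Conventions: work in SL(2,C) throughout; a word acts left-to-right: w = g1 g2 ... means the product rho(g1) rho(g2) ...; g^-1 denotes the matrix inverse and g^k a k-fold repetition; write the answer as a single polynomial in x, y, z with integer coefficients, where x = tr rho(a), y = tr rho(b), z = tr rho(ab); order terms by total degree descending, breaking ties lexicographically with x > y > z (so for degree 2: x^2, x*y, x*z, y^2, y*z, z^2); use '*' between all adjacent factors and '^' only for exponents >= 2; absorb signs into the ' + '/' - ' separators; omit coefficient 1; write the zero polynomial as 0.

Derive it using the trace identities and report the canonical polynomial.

-x*y*z + x^2 + y^2 + z^2 - 2

next, tr(a b a) = tr(a)*tr(b a) - tr(b) = x*z - y
and tr(a b a b) = tr(a b)*tr(a b) - tr(1) = z^2 - 2
and tr(b a b^-1 a) = tr(a b a)*tr(b) - tr(a b a b) = x*y*z - y^2 - z^2 + 2
and tr(a b^-1 a^-1 b) = tr(b a b^-1)*tr(a) - tr(b a b^-1 a) = -x*y*z + x^2 + y^2 + z^2 - 2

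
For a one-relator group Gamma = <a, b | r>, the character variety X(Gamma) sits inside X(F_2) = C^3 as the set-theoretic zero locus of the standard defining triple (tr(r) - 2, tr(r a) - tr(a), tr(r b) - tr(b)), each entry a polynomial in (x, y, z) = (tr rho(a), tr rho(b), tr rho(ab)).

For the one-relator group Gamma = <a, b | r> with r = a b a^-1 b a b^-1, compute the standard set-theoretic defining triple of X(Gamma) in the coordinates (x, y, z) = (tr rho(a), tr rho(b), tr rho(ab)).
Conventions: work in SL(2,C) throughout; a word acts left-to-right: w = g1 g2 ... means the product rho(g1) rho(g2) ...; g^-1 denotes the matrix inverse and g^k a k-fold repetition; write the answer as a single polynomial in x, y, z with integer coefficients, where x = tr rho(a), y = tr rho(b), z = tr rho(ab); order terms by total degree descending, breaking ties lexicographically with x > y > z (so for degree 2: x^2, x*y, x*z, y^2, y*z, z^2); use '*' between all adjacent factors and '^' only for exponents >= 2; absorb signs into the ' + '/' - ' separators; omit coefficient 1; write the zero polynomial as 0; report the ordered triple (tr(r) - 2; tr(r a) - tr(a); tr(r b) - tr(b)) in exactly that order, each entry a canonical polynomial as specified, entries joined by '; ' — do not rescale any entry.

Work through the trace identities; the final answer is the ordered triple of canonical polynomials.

trace(a^2 b) = trace(a) * trace(b a) - trace(b)  (reduce the a square) = x*z - y
trace(a^2) = trace(a) * trace(a) - trace(1)  (reduce the a square) = x^2 - 2
trace(a b^2 a) = trace(b) * trace(a^2 b) - trace(a^2)  (reduce the b square) = x*y*z - x^2 - y^2 + 2
trace(a b a b) = trace(a b) * trace(a b) - trace(1)  (split on a) = z^2 - 2
trace(a b^2 a b) = trace(b) * trace(a b a b) - trace(a b a)  (reduce the b square) = y*z^2 - x*z - y
trace(b a b^-1 a b) = trace(a b^2 a) * trace(b) - trace(a b^2 a b)  (eliminate b^-1) = x*y^2*z - x^2*y - y^3 - y*z^2 + x*z + 3*y
trace(b a b) = trace(b) * trace(a b) - trace(a)  (reduce the b square) = y*z - x
trace(a b a b a) = trace(a) * trace(b a b a) - trace(b a b)  (reduce the a square) = x*z^2 - y*z - x
trace(a b a b a b) = trace(a b a b) * trace(a b) - trace(b a)  (split on a) = z^3 - 3*z
trace(b a b^-1 a b a) = trace(a b a b a) * trace(b) - trace(a b a b a b)  (eliminate b^-1) = x*y*z^2 - y^2*z - z^3 - x*y + 3*z
trace(a b a^-1 b a b^-1) = trace(b a b^-1 a b) * trace(a) - trace(b a b^-1 a b a)  (eliminate a^-1) = x^2*y^2*z - x^3*y - x*y^3 - 2*x*y*z^2 + x^2*z + y^2*z + z^3 + 4*x*y - 3*z
trace(a^3 b) = trace(a) * trace(a b a) - trace(a b)   [square of a] = x^2*z - x*y - z
trace(a^3) = trace(a) * trace(a^2) - trace(a)   [square of a] = x^3 - 3*x
trace(a^2 b^2 a) = trace(b) * trace(a^3 b) - trace(a^3)   [square of b] = x^2*y*z - x^3 - x*y^2 - y*z + 3*x
trace(b^2 a b) = trace(b) * trace(b a b) - trace(b a)   [square of b] = y^2*z - x*y - z
trace(a^2 b^2 a b) = trace(a) * trace(b^2 a b a) - trace(b^2 a b)   [square of a] = x*y*z^2 - x^2*z - y^2*z + z
trace(b a b^-1 a^2 b) = trace(a^2 b^2 a) * trace(b) - trace(a^2 b^2 a b)   [inverse elimination on b] = x^2*y^2*z - x^3*y - x*y^3 - x*y*z^2 + x^2*z + 3*x*y - z
trace(a^2 b a b a) = trace(a) * trace(b a b a^2) - trace(b a b a)   [square of a] = x^2*z^2 - x*y*z - x^2 - z^2 + 2
trace(a^2 b a b a b) = trace(a) * trace(b a b a b a) - trace(b a b a b)   [square of a] = x*z^3 - y*z^2 - 2*x*z + y
trace(b a b^-1 a^2 b a) = trace(a^2 b a b a) * trace(b) - trace(a^2 b a b a b)   [inverse elimination on b] = x^2*y*z^2 - x*y^2*z - x*z^3 - x^2*y + 2*x*z + y
trace(a b a^-1 b a b^-1 a) = trace(b a b^-1 a^2 b) * trace(a) - trace(b a b^-1 a^2 b a)   [inverse elimination on a] = x^3*y^2*z - x^4*y - x^2*y^3 - 2*x^2*y*z^2 + x^3*z + x*y^2*z + x*z^3 + 4*x^2*y - 3*x*z - y
trace(a b a^-1 b a) = trace(b a^2 b) * trace(a) - trace(b a^2 b a) = x^2*y*z - x^3 - x*y^2 - x*z^2 + y*z + 3*x
assemble the triple (trace(r) - 2; trace(r a) - x; trace(r b) - y)

x^2*y^2*z - x^3*y - x*y^3 - 2*x*y*z^2 + x^2*z + y^2*z + z^3 + 4*x*y - 3*z - 2; x^3*y^2*z - x^4*y - x^2*y^3 - 2*x^2*y*z^2 + x^3*z + x*y^2*z + x*z^3 + 4*x^2*y - 3*x*z - x - y; x^2*y*z - x^3 - x*y^2 - x*z^2 + y*z + 3*x - y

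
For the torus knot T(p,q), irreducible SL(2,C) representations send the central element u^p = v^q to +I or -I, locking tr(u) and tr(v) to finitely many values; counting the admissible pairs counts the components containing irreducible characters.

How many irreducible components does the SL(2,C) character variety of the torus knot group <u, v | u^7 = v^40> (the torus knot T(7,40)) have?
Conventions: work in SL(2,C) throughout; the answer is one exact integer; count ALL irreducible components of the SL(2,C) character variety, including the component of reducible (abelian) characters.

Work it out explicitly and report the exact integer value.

For T(7,40): irreducibility forces the central element u^7 = v^40 to one of +I, -I.
On an irreducible component, tr(u) is locked at 2*cos(pi*alpha/7) for some alpha in 1..6, and tr(v) at 2*cos(pi*beta/40) for some beta in 1..39.
Consistency of u^7 = (-1)^alpha I with v^40 = (-1)^beta I forces alpha = beta (mod 2).
Counting: 3 odd alphas x 20 odd betas + 3 even alphas x 19 even betas = 60 + 57 = 117.
Total: 117 irreducible-character components + 1 reducible (abelian) component = 118.

118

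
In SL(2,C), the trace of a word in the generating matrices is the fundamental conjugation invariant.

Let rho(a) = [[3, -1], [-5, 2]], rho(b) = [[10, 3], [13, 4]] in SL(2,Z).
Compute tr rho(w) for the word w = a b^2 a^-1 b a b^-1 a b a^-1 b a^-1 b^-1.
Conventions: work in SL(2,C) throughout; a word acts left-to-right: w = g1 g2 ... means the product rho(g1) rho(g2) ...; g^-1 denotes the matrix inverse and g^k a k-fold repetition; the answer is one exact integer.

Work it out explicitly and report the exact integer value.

-7377031536

rho(a) = [[3, -1], [-5, 2]]
... * rho(b) = [[10, 3], [13, 4]]  ->  [[17, 5], [-24, -7]]
... * rho(b) = [[10, 3], [13, 4]]  ->  [[235, 71], [-331, -100]]
... * rho(a^-1) = [[2, 1], [5, 3]]  ->  [[825, 448], [-1162, -631]]
... * rho(b) = [[10, 3], [13, 4]]  ->  [[14074, 4267], [-19823, -6010]]
... * rho(a) = [[3, -1], [-5, 2]]  ->  [[20887, -5540], [-29419, 7803]]
... * rho(b^-1) = [[4, -3], [-13, 10]]  ->  [[155568, -118061], [-219115, 166287]]
... * rho(a) = [[3, -1], [-5, 2]]  ->  [[1057009, -391690], [-1488780, 551689]]
... * rho(b) = [[10, 3], [13, 4]]  ->  [[5478120, 1604267], [-7715843, -2259584]]
... * rho(a^-1) = [[2, 1], [5, 3]]  ->  [[18977575, 10290921], [-26729606, -14494595]]
... * rho(b) = [[10, 3], [13, 4]]  ->  [[323557723, 98096409], [-455725795, -138167198]]
... * rho(a^-1) = [[2, 1], [5, 3]]  ->  [[1137597491, 617846950], [-1602287580, -870227389]]
... * rho(b^-1) = [[4, -3], [-13, 10]]  ->  [[-3481620386, 2765677027], [4903805737, -3895411150]]
tr = -3481620386 + -3895411150 = -7377031536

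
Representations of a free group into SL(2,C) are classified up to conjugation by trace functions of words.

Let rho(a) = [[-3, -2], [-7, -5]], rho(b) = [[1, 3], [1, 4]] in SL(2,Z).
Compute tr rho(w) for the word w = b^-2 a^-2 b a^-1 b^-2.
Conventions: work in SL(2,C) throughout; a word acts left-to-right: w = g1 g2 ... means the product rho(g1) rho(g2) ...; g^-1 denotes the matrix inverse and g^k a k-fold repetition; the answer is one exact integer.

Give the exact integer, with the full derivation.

rho(b^-1) = [[4, -3], [-1, 1]]
... * rho(b^-1) = [[4, -3], [-1, 1]]  ->  [[19, -15], [-5, 4]]
... * rho(a^-1) = [[-5, 2], [7, -3]]  ->  [[-200, 83], [53, -22]]
... * rho(a^-1) = [[-5, 2], [7, -3]]  ->  [[1581, -649], [-419, 172]]
... * rho(b) = [[1, 3], [1, 4]]  ->  [[932, 2147], [-247, -569]]
... * rho(a^-1) = [[-5, 2], [7, -3]]  ->  [[10369, -4577], [-2748, 1213]]
... * rho(b^-1) = [[4, -3], [-1, 1]]  ->  [[46053, -35684], [-12205, 9457]]
... * rho(b^-1) = [[4, -3], [-1, 1]]  ->  [[219896, -173843], [-58277, 46072]]
tr = 219896 + 46072 = 265968

265968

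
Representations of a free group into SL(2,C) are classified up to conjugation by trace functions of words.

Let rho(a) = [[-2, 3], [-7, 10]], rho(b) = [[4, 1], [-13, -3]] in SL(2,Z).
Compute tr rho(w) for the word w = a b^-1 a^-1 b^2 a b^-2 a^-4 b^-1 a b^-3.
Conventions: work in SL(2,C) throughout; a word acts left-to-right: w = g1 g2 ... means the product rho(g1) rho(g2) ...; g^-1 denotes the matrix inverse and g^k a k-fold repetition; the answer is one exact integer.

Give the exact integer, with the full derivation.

240439070130

rho(a) = [[-2, 3], [-7, 10]]
... * rho(b^-1) = [[-3, -1], [13, 4]]  ->  [[45, 14], [151, 47]]
... * rho(a^-1) = [[10, -3], [7, -2]]  ->  [[548, -163], [1839, -547]]
... * rho(b) = [[4, 1], [-13, -3]]  ->  [[4311, 1037], [14467, 3480]]
... * rho(b) = [[4, 1], [-13, -3]]  ->  [[3763, 1200], [12628, 4027]]
... * rho(a) = [[-2, 3], [-7, 10]]  ->  [[-15926, 23289], [-53445, 78154]]
... * rho(b^-1) = [[-3, -1], [13, 4]]  ->  [[350535, 109082], [1176337, 366061]]
... * rho(b^-1) = [[-3, -1], [13, 4]]  ->  [[366461, 85793], [1229782, 287907]]
... * rho(a^-1) = [[10, -3], [7, -2]]  ->  [[4265161, -1270969], [14313169, -4265160]]
... * rho(a^-1) = [[10, -3], [7, -2]]  ->  [[33754827, -10253545], [113275570, -34409187]]
... * rho(a^-1) = [[10, -3], [7, -2]]  ->  [[265773455, -80757391], [891891391, -271008336]]
... * rho(a^-1) = [[10, -3], [7, -2]]  ->  [[2092432813, -635805583], [7021855558, -2133657501]]
... * rho(b^-1) = [[-3, -1], [13, 4]]  ->  [[-14542771018, -4635655145], [-48803114187, -15556485562]]
... * rho(a) = [[-2, 3], [-7, 10]]  ->  [[61535128051, -89984864504], [206501627308, -301974198181]]
... * rho(b^-1) = [[-3, -1], [13, 4]]  ->  [[-1354408622705, -421474586067], [-4545169458277, -1414398420032]]
... * rho(b^-1) = [[-3, -1], [13, 4]]  ->  [[-1415943750756, -331489721563], [-4751671085585, -1112424221851]]
... * rho(b^-1) = [[-3, -1], [13, 4]]  ->  [[-61535128051, 89984864504], [-206501627308, 301974198181]]
tr = -61535128051 + 301974198181 = 240439070130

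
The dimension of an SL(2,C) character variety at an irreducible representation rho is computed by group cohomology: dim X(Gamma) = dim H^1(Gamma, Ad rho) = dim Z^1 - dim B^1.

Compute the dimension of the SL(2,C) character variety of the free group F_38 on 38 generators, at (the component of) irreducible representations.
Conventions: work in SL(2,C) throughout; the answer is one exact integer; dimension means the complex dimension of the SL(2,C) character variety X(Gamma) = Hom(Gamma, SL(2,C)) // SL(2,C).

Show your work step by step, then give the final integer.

111

Here Gamma is free of rank 38 — no relator constrains a cocycle.
So Z^1 = (sl_2)^38 in full: dim Z^1 = 114.
dim B^1 = 3: the coboundary map is injective because an irreducible image has centralizer 0 in sl_2.
dim H^1 = 114 - 3 = 111, which is dim X.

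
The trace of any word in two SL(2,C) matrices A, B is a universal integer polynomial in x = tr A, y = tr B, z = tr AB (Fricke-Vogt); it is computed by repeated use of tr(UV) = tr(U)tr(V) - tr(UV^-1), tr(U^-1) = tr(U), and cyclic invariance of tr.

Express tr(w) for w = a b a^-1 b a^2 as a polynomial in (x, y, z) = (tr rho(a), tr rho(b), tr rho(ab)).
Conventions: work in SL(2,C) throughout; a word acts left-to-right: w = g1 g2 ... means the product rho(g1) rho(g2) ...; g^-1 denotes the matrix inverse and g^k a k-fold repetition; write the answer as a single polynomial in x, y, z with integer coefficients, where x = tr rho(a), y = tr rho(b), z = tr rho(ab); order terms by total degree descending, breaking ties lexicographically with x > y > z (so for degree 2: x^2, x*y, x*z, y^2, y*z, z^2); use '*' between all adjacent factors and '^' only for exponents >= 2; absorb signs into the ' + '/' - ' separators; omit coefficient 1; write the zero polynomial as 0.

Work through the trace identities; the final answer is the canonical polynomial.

use: trace(b a^2) = trace(a)*trace(b a) - trace(b)  (reduce the a square) = x*z - y
apply: trace(a^3 b) = trace(a)*trace(b a^2) - trace(b a)  (reduce the a square) = x^2*z - x*y - z
use: trace(a^2) = trace(a)*trace(a) - trace(1)  (reduce the a square) = x^2 - 2
trace(a^3) = trace(a)*trace(a^2) - trace(a)  (reduce the a square) = x^3 - 3*x
trace(b a^3 b) = trace(b)*trace(a^3 b) - trace(a^3)  (reduce the b square) = x^2*y*z - x^3 - x*y^2 - y*z + 3*x
trace(b a b a) = trace(a b)*trace(a b) - trace(1)  (split on a) = z^2 - 2
trace(b a b) = trace(b)*trace(a b) - trace(a)  (reduce the b square) = y*z - x
trace(b a b a^2) = trace(a)*trace(b a b a) - trace(b a b)  (reduce the a square) = x*z^2 - y*z - x
trace(b a^3 b a) = trace(a)*trace(b a b a^2) - trace(b a b a)  (reduce the a square) = x^2*z^2 - x*y*z - x^2 - z^2 + 2
trace(a b a^-1 b a^2) = trace(b a^3 b)*trace(a) - trace(b a^3 b a)  (eliminate a^-1) = x^3*y*z - x^4 - x^2*y^2 - x^2*z^2 + 4*x^2 + z^2 - 2

x^3*y*z - x^4 - x^2*y^2 - x^2*z^2 + 4*x^2 + z^2 - 2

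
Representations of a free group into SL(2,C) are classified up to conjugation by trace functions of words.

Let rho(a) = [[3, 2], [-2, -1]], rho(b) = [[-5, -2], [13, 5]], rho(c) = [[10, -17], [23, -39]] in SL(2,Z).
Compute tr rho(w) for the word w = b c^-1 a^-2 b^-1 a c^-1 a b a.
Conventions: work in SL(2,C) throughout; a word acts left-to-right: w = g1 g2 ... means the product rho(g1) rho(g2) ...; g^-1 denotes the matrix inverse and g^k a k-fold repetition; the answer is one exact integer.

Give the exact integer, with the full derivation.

rho(b) = [[-5, -2], [13, 5]]
... * rho(c^-1) = [[-39, 17], [-23, 10]]  ->  [[241, -105], [-622, 271]]
... * rho(a^-1) = [[-1, -2], [2, 3]]  ->  [[-451, -797], [1164, 2057]]
... * rho(a^-1) = [[-1, -2], [2, 3]]  ->  [[-1143, -1489], [2950, 3843]]
... * rho(b^-1) = [[5, 2], [-13, -5]]  ->  [[13642, 5159], [-35209, -13315]]
... * rho(a) = [[3, 2], [-2, -1]]  ->  [[30608, 22125], [-78997, -57103]]
... * rho(c^-1) = [[-39, 17], [-23, 10]]  ->  [[-1702587, 741586], [4394252, -1913979]]
... * rho(a) = [[3, 2], [-2, -1]]  ->  [[-6590933, -4146760], [17010714, 10702483]]
... * rho(b) = [[-5, -2], [13, 5]]  ->  [[-20953215, -7551934], [54078709, 19490987]]
... * rho(a) = [[3, 2], [-2, -1]]  ->  [[-47755777, -34354496], [123254153, 88666431]]
tr = -47755777 + 88666431 = 40910654

40910654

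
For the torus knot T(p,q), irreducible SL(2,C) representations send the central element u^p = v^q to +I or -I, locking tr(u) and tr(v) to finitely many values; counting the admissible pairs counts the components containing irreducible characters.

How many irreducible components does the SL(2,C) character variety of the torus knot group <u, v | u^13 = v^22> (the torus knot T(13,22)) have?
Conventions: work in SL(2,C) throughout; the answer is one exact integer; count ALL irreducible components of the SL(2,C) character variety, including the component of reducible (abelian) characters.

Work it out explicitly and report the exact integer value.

In the torus knot group T(13,22), u^13 = v^22 is central, so an irreducible representation sends it to +I or -I (Schur).
So on each irreducible component the traces are pinned: tr(u) = 2*cos(pi*alpha/13) with 1 <= alpha <= 12, tr(v) = 2*cos(pi*beta/22) with 1 <= beta <= 21.
u^13 = (-1)^alpha I and v^22 = (-1)^beta I must agree, so alpha and beta have equal parity.
count pairs: odd alpha (6 choices) x odd beta (11), plus even alpha (6) x even beta (10): 6*11 + 6*10 = 126.
That is 126 components of irreducible characters, and with the reducible (abelian) component the total is 127.

127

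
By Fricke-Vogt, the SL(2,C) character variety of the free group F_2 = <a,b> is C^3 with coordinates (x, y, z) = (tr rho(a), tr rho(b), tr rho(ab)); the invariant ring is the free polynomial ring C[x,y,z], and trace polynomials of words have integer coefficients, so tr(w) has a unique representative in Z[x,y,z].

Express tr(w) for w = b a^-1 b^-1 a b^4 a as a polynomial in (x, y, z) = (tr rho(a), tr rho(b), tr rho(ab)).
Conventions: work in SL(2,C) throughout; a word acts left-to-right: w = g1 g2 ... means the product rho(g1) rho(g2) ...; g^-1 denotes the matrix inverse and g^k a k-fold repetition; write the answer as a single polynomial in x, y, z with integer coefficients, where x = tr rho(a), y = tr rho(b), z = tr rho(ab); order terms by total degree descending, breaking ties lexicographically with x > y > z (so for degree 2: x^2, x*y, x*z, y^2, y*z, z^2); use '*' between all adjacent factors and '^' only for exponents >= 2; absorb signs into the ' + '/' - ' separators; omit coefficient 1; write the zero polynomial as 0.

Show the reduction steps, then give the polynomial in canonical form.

next, tr(b a b) = tr(b) tr(a b) - tr(a) = y*z - x
tr(b a b^2) = tr(b) tr(b a b) - tr(b a) = y^2*z - x*y - z
and tr(b^4 a) = tr(b) tr(b a b^2) - tr(b a b) = y^3*z - x*y^2 - 2*y*z + x
next, tr(b^2) = tr(b) tr(b) - tr(1) = y^2 - 2
next, tr(b^3) = tr(b) tr(b^2) - tr(b) = y^3 - 3*y
next, tr(b^4) = tr(b) tr(b^3) - tr(b^2) = y^4 - 4*y^2 + 2
tr(a b^4 a) = tr(a) tr(b^4 a) - tr(b^4) = x*y^3*z - x^2*y^2 - y^4 - 2*x*y*z + x^2 + 4*y^2 - 2
tr(a b a b) = tr(b a) tr(b a) - tr(1) = z^2 - 2
and tr(a b a) = tr(a) tr(b a) - tr(b) = x*z - y
tr(b^2 a b a) = tr(b) tr(a b a b) - tr(a b a) = y*z^2 - x*z - y
tr(a b a^2 b^2) = tr(a) tr(b^2 a b a) - tr(b^2 a b) = x*y*z^2 - x^2*z - y^2*z + z
tr(a b a^2 b) = tr(a) tr(b a b a) - tr(b a b) = x*z^2 - y*z - x
tr(a b a^2 b^3) = tr(b) tr(a b a^2 b^2) - tr(a b a^2 b) = x*y^2*z^2 - x^2*y*z - y^3*z - x*z^2 + 2*y*z + x
tr(a b^4 a b a) = tr(b) tr(a b a^2 b^3) - tr(a b a^2 b^2) = x*y^3*z^2 - x^2*y^2*z - y^4*z - 2*x*y*z^2 + x^2*z + 3*y^2*z + x*y - z
tr(a b a b a b) = tr(b a) tr(b a b a) - tr(b^-1 a^-1) = z^3 - 3*z
and tr(b a b a b a b) = tr(b) tr(a b a b a b) - tr(a b a b a) = y*z^3 - x*z^2 - 2*y*z + x
tr(b a b a b a b^2) = tr(b) tr(b a b a b a b) - tr(b a b a b a) = y^2*z^3 - x*y*z^2 - 2*y^2*z - z^3 + x*y + 3*z
tr(a b^4 a b a b) = tr(b) tr(b a b a b a b^2) - tr(b a b a b a b) = y^3*z^3 - x*y^2*z^2 - 2*y^3*z - 2*y*z^3 + x*y^2 + x*z^2 + 5*y*z - x
tr(b^-1 a b^4 a b a) = tr(a b^4 a b a) tr(b) - tr(a b^4 a b a b) = x*y^4*z^2 - x^2*y^3*z - y^5*z - y^3*z^3 - x*y^2*z^2 + x^2*y*z + 5*y^3*z + 2*y*z^3 - x*z^2 - 6*y*z + x
next, tr(b a^-1 b^-1 a b^4 a) = tr(b^-1 a b^4 a b) tr(a) - tr(b^-1 a b^4 a b a) = -x*y^4*z^2 + 2*x^2*y^3*z + y^5*z + y^3*z^3 - x^3*y^2 - x*y^4 + x*y^2*z^2 - 3*x^2*y*z - 5*y^3*z - 2*y*z^3 + x^3 + 4*x*y^2 + x*z^2 + 6*y*z - 3*x

-x*y^4*z^2 + 2*x^2*y^3*z + y^5*z + y^3*z^3 - x^3*y^2 - x*y^4 + x*y^2*z^2 - 3*x^2*y*z - 5*y^3*z - 2*y*z^3 + x^3 + 4*x*y^2 + x*z^2 + 6*y*z - 3*x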